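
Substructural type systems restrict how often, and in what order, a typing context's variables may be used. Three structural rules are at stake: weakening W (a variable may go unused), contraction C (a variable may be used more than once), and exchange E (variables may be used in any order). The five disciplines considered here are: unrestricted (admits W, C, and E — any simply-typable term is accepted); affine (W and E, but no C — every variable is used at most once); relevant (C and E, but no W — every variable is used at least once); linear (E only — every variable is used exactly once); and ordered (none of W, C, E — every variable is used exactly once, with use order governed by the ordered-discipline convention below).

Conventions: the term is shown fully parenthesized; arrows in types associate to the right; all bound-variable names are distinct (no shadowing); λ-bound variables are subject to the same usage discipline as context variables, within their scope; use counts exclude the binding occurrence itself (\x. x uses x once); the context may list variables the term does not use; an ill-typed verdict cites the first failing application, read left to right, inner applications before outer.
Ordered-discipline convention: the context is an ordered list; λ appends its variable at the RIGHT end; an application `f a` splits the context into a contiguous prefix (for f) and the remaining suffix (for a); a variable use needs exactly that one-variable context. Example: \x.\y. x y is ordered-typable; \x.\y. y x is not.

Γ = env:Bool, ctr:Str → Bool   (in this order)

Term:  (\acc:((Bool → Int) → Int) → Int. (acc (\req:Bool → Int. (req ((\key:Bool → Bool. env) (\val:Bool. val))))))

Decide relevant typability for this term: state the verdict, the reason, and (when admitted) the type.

no — ctr, key left unused
counts: env: 1; ctr: 0; acc (bound): 1; req (bound): 1; key (bound): 0; val (bound): 1
left-to-right use order: acc, req, env, val
typing: well-typed at (((Bool → Int) → Int) → Int) → Int
summary: ordered ✗, linear ✗, affine ✓, relevant ✗, unrestricted ✓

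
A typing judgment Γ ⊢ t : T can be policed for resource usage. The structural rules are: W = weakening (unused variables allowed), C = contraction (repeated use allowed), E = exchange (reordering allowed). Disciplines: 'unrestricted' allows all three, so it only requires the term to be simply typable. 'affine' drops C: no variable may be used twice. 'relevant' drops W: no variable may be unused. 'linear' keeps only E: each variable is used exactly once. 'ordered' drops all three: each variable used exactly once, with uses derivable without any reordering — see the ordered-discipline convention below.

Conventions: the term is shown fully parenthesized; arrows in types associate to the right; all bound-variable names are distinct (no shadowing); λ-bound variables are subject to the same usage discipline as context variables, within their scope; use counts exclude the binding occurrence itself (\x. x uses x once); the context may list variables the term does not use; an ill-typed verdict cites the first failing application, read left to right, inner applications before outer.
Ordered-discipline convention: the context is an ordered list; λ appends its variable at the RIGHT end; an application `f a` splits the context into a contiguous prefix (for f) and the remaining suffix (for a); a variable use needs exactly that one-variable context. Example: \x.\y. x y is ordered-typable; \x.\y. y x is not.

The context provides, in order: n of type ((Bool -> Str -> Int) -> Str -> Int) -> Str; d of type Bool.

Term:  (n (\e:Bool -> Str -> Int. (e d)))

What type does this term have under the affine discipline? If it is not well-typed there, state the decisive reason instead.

term : Str
counts: n ×1; d ×1; e (bound) ×1
uses in reading order: n, e, d
typing: well-typed at Str
summary: ordered ✗ · linear ✓ · affine ✓ · relevant ✓ · unrestricted ✓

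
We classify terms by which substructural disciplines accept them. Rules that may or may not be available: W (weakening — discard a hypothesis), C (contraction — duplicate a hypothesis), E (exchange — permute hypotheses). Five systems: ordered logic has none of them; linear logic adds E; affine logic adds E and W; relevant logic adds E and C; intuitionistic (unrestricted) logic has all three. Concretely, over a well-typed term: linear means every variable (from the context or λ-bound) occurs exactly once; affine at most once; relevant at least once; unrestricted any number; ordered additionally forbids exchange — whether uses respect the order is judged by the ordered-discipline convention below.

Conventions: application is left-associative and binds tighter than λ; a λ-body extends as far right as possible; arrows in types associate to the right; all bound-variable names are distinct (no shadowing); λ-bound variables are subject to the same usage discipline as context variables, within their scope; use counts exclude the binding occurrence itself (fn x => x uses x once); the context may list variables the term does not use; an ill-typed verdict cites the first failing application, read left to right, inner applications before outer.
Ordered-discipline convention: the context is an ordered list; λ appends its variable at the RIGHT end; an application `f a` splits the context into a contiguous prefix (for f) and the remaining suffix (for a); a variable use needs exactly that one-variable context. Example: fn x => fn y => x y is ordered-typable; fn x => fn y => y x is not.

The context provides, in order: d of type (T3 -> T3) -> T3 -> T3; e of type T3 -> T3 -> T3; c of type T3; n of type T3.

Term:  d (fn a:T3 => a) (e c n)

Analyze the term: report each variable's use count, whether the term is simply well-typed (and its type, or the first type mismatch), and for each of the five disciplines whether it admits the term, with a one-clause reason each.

use counts: d: 1, e: 1, c: 1, n: 1, a [bound]: 1
order of uses: d, a, e, c, n
typing: ✓ — T3
ordered: ✓ — d, e, c, n, a: once each, no exchange needed
linear: ✓ — each of d, e, c, n, a used exactly once
affine: ✓ — no duplicate uses among d, e, c, n, a
relevant: ✓ — at least one use each (d, e, c, n, a)
unrestricted: ✓ — well-typed at T3; no restrictions here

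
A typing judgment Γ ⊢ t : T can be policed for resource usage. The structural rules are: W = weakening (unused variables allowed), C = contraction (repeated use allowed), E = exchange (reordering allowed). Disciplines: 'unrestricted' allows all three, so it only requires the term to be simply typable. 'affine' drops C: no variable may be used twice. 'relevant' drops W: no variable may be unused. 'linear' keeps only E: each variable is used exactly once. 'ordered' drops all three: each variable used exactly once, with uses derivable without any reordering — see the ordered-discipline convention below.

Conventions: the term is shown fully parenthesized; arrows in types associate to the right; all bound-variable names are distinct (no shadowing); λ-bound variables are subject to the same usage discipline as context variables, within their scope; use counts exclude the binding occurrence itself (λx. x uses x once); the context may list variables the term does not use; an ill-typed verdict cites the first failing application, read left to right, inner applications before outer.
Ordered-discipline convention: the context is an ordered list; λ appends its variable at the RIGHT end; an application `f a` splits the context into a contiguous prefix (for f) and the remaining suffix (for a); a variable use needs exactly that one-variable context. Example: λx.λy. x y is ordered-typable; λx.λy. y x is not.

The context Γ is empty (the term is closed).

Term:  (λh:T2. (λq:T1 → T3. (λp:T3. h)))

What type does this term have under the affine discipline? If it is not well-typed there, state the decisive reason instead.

term : T2 → (T1 → T3) → T3 → T2
usage: h [bound] ×1, q [bound] ×0, p [bound] ×0
use order (left to right): h
typing: well-typed — term : T2 → (T1 → T3) → T3 → T2
per-discipline verdicts: ordered ✗; linear ✗; affine ✓; relevant ✗; unrestricted ✓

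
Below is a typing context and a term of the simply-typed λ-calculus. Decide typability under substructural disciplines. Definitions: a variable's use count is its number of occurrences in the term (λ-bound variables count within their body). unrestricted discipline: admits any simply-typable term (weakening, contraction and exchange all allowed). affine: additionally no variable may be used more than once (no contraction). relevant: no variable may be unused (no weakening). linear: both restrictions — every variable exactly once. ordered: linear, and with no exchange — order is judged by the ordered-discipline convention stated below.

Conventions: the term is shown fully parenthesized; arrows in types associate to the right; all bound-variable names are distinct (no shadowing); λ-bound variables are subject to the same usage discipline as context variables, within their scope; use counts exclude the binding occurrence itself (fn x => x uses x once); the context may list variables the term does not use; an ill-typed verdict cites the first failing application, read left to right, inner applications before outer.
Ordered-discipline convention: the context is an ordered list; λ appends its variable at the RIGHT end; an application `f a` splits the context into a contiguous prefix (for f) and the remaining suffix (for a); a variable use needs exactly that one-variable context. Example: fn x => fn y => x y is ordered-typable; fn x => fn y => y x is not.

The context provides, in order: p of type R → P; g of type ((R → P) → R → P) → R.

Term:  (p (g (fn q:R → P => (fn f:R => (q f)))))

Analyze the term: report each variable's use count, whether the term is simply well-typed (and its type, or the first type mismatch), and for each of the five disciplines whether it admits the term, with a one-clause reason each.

use counts: p: 1, g: 1, q (bound): 1, f (bound): 1
left-to-right use order: p, g, q, f
typing: well-typed — term : P
ordered ✓ (single-use (p, g, q, f), ordered derivation ok)
linear ✓ (exactly-once usage across p, g, q, f)
affine ✓ (p, g, q, f: no repeats, contraction unneeded)
relevant ✓ (none of p, g, q, f goes unused)
unrestricted ✓ (typability at P is all that's needed)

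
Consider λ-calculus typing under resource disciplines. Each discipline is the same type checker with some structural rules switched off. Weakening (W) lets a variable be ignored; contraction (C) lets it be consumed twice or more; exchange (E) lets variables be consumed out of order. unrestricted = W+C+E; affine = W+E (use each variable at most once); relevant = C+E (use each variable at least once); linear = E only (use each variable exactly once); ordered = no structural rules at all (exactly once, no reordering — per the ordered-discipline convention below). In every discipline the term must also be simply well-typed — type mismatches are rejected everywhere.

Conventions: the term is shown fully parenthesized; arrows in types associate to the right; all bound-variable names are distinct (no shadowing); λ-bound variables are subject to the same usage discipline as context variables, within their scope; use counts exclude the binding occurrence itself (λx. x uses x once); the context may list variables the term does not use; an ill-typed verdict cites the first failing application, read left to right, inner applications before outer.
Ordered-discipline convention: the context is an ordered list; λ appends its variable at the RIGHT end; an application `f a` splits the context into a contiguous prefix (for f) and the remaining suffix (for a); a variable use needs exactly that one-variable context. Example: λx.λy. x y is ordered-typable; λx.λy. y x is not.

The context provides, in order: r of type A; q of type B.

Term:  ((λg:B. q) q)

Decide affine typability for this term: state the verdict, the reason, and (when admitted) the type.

no — repeated use of q ×2
counts: r ×0; q ×2; g (bound) ×0
use order (left to right): q, q
typing: the term checks, with type B
per-discipline verdicts: ordered ✗ | linear ✗ | affine ✗ | relevant ✗ | unrestricted ✓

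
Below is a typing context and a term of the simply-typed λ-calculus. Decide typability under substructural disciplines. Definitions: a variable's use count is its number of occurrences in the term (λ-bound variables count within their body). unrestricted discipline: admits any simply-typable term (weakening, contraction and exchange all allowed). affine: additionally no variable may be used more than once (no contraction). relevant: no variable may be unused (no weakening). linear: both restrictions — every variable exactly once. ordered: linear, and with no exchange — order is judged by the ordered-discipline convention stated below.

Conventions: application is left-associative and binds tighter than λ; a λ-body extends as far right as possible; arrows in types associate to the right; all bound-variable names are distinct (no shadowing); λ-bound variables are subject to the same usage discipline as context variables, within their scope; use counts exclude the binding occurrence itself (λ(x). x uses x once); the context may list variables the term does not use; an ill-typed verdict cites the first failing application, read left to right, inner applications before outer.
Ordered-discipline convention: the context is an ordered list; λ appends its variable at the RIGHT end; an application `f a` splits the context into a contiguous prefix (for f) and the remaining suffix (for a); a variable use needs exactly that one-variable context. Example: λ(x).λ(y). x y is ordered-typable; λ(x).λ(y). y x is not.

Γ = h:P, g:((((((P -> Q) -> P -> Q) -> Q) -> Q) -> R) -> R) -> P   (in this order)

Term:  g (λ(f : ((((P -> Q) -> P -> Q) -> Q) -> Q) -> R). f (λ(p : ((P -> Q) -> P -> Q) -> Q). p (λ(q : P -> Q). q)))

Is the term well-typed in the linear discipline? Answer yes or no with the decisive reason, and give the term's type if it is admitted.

no — h left unused
usage: h: 0, g: 1, f [bound]: 1, p [bound]: 1, q [bound]: 1
order of uses: g, f, p, q
typing: the term checks, with type P
across the five disciplines: ordered ✗, linear ✗, affine ✓, relevant ✗, unrestricted ✓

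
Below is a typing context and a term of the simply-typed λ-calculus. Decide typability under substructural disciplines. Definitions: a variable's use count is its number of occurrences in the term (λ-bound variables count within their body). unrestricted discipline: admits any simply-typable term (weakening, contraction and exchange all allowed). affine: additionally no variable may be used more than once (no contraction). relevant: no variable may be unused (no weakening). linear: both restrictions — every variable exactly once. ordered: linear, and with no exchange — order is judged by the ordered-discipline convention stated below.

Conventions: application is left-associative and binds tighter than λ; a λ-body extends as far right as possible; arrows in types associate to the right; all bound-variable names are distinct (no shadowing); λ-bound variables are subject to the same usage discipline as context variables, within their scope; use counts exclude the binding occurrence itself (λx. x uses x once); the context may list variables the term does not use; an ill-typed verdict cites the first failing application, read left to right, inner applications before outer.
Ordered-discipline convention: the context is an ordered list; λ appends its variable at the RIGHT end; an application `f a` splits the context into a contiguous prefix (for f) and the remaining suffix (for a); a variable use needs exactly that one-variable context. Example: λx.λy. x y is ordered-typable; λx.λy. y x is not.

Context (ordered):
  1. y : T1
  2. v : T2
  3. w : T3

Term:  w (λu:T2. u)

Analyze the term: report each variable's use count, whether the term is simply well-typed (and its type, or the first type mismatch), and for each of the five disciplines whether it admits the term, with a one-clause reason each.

use counts: y: 0; v: 0; w: 1; u [bound]: 1
order of uses: w, u
typing: ill-typed: non-arrow in function slot: T3
ordered: ✗, the type mismatch rejects it
linear: ✗, not simply typable
affine: ✗, fails simple typing
relevant: ✗, a type mismatch blocks all five
unrestricted: ✗, the type mismatch rejects it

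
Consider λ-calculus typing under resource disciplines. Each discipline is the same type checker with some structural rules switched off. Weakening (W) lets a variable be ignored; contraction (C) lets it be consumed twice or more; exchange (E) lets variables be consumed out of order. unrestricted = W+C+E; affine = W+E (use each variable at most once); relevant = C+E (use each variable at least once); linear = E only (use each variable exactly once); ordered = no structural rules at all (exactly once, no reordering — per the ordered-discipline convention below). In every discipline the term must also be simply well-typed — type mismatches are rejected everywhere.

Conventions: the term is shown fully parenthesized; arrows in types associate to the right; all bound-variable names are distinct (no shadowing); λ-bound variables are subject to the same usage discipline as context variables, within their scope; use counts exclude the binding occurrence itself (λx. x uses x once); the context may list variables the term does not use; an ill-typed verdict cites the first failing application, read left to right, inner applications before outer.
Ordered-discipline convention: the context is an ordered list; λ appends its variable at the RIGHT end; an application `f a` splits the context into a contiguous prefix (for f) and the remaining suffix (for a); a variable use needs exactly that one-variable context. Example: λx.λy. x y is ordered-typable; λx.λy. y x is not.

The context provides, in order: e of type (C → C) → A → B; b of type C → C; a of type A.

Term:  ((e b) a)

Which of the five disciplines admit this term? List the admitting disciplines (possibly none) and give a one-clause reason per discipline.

admitted by: ordered, linear, affine, relevant, unrestricted
variable uses: e ×1, b ×1, a ×1
left-to-right use order: e, b, a
typing: ✓ — B
ordered: ✓ — e, b, a: once each, no exchange needed
linear: ✓ — exactly-once usage across e, b, a
affine: ✓ — e, b, a: no repeats, contraction unneeded
relevant: ✓ — every one of e, b, a appears
unrestricted: ✓ — typability at B is all that's needed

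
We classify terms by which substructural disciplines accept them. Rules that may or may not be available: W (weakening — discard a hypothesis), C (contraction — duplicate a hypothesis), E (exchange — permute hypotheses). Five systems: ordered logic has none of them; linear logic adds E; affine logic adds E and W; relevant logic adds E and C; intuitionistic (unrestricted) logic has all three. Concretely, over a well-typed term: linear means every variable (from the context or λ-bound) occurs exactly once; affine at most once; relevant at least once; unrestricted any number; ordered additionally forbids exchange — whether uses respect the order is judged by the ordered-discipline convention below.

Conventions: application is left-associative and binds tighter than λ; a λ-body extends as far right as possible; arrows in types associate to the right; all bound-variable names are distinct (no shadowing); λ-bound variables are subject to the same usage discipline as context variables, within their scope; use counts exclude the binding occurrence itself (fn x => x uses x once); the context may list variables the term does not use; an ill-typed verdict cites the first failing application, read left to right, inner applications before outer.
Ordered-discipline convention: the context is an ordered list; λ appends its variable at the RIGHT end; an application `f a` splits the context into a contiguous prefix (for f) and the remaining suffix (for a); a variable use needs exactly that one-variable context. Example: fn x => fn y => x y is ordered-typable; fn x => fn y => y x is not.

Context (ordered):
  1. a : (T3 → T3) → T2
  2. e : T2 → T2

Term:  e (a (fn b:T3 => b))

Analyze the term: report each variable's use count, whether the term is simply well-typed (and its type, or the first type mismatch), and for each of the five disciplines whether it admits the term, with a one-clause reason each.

usage: a=1; e=1; b [bound]=1
uses in reading order: e, a, b
typing: ✓ — T2
ordered: ✗, needs exchange: uses follow e, a, b
linear: ✓, each of a, e, b used exactly once
affine: ✓, at most one use each (a, e, b)
relevant: ✓, a, e, b: all used, weakening unneeded
unrestricted: ✓, type-checks (T2) and nothing is barred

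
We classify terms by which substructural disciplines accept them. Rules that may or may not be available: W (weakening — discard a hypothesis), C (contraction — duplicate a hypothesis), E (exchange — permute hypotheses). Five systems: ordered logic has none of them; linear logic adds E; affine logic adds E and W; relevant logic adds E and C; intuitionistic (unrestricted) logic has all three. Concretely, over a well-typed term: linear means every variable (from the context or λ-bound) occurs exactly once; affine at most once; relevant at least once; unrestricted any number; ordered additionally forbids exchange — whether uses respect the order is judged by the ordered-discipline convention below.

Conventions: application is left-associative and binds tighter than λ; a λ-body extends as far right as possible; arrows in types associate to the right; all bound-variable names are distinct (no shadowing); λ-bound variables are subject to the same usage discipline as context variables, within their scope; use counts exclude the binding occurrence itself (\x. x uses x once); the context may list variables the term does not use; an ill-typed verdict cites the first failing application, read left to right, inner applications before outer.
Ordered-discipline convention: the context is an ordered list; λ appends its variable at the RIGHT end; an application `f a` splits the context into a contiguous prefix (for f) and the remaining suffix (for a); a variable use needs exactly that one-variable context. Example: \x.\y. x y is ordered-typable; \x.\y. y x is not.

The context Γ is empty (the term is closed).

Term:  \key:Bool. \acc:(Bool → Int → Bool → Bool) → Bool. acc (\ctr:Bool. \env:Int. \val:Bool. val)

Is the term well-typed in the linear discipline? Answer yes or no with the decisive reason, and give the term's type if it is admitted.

no — needs weakening: key, ctr, env unused
variable uses: key [bound] ×0; acc [bound] ×1; ctr [bound] ×0; env [bound] ×0; val [bound] ×1
order of uses: acc, val
typing: the term checks, with type Bool → ((Bool → Int → Bool → Bool) → Bool) → Bool
per-discipline verdicts: ordered ✗ · linear ✗ · affine ✓ · relevant ✗ · unrestricted ✓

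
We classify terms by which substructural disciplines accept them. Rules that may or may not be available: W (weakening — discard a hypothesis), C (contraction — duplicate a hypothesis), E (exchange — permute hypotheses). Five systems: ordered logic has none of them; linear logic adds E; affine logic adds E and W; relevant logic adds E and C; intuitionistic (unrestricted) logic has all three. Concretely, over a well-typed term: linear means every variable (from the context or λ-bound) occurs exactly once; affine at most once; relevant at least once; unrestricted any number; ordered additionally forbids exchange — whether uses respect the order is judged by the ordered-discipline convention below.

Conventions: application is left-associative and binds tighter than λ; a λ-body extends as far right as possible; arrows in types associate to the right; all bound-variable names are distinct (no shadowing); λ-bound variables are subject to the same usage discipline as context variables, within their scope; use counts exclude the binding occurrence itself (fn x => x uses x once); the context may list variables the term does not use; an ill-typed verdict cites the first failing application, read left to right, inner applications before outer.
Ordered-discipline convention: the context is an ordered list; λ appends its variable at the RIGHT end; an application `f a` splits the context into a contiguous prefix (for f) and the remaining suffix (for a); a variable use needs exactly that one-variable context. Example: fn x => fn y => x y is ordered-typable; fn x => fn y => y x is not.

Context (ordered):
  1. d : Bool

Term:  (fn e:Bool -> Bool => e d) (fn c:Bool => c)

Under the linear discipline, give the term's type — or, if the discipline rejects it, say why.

term : Bool
counts: d: 1×, e (λ-bound): 1×, c (λ-bound): 1×
uses in reading order: e, d, c
typing: well-typed — term : Bool
summary: ordered ✗; linear ✓; affine ✓; relevant ✓; unrestricted ✓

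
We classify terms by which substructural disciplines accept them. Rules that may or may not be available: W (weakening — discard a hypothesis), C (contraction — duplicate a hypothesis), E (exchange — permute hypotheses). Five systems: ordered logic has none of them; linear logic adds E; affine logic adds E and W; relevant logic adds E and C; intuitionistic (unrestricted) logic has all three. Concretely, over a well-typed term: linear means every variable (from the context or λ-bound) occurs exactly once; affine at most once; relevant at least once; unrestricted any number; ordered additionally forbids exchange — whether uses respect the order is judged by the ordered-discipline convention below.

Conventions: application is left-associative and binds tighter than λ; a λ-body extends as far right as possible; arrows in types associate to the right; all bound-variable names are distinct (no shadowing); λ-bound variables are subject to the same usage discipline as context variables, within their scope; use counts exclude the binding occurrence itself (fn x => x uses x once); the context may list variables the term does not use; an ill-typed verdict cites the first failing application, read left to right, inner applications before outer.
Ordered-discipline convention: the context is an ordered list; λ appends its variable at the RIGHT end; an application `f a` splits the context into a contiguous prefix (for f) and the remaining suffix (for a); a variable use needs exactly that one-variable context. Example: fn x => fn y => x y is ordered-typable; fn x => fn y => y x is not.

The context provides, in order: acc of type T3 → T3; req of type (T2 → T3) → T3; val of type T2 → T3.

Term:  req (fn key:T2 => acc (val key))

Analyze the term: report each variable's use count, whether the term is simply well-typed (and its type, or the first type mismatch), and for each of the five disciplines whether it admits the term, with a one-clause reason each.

use counts: acc ×1; req ×1; val ×1; key [bound] ×1
left-to-right use order: req, acc, val, key
typing: well-typed — term : T3
ordered ✗ (use order req, acc, val, key needs exchange)
linear ✓ (each of acc, req, val, key used exactly once)
affine ✓ (at most one use each (acc, req, val, key))
relevant ✓ (every one of acc, req, val, key appears)
unrestricted ✓ (type-checks (T3) and nothing is barred)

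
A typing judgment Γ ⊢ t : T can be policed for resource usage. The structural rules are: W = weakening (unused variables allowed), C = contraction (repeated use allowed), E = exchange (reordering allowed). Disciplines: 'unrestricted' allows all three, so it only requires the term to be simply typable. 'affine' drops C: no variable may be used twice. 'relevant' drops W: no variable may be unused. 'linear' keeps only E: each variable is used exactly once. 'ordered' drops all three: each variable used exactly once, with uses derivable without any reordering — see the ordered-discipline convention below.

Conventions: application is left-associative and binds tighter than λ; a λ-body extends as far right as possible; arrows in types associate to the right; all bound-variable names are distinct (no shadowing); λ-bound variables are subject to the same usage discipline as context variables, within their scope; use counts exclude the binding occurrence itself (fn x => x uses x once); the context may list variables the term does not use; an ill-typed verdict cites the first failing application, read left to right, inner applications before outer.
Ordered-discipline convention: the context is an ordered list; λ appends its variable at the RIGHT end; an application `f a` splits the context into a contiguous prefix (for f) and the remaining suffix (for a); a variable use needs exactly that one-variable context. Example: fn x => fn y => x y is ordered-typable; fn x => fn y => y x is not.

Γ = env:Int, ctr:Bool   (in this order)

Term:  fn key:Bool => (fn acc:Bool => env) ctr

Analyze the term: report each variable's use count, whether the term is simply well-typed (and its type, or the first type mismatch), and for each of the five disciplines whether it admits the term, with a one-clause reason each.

variable uses: env ×1, ctr ×1, key [bound] ×0, acc [bound] ×0
left-to-right use order: env, ctr
typing: ✓ — Bool → Int
ordered ✗ (key, acc left unused)
linear ✗ (key, acc left unused)
affine ✓ (no duplicate uses among env, ctr, key, acc)
relevant ✗ (key, acc left unused)
unrestricted ✓ (typability at Bool → Int is all that's needed)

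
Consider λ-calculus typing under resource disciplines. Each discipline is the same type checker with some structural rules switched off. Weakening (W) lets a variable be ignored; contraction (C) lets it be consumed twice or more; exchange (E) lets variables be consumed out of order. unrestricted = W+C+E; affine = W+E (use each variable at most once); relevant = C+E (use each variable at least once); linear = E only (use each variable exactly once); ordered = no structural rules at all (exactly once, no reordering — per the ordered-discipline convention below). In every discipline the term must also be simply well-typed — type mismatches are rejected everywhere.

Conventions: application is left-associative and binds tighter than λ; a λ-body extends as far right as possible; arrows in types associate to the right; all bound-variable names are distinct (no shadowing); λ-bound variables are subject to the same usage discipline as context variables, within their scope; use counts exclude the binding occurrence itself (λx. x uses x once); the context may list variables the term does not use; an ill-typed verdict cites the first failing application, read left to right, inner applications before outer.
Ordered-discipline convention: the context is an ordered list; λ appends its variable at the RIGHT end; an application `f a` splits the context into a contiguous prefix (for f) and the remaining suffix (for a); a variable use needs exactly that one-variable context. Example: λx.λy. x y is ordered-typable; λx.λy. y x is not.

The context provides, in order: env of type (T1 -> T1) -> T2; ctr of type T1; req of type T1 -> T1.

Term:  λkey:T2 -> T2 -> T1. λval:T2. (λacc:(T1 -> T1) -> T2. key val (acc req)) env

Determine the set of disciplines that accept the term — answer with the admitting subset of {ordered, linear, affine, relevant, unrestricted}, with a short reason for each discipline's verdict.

admitting disciplines: affine, unrestricted
usage: env=1; ctr=0; req=1; key [bound]=1; val [bound]=1; acc [bound]=1
left-to-right use order: key, val, acc, req, env
typing: well-typed — term : (T2 -> T2 -> T1) -> T2 -> T1
ordered ✗ (unused: ctr — weakening required)
linear ✗ (unused: ctr — weakening required)
affine ✓ (no duplicate uses among env, ctr, req, key, val, acc)
relevant ✗ (unused: ctr — weakening required)
unrestricted ✓ (well-typed at (T2 -> T2 -> T1) -> T2 -> T1; no restrictions here)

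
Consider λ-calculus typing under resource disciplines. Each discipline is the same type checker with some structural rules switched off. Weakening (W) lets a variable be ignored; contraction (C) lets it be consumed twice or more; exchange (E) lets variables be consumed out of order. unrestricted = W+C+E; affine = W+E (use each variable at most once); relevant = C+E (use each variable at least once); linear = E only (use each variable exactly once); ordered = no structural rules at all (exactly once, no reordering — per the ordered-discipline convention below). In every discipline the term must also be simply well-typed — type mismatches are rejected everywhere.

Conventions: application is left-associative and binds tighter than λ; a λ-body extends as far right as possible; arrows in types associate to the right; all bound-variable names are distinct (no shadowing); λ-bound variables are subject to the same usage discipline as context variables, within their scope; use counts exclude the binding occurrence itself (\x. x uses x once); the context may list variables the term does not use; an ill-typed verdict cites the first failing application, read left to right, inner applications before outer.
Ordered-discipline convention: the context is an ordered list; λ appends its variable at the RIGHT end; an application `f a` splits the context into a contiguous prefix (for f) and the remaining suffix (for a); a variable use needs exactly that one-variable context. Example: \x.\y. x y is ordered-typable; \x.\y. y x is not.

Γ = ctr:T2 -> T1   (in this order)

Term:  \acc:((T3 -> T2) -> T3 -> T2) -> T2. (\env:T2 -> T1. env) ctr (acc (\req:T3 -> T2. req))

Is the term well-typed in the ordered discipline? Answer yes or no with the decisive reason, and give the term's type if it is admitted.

yes — one use each (ctr, acc, env, req); ordered split holds; term : (((T3 -> T2) -> T3 -> T2) -> T2) -> T1
counts: ctr: 1×; acc [bound]: 1×; env [bound]: 1×; req [bound]: 1×
uses in reading order: env, ctr, acc, req
typing: well-typed — term : (((T3 -> T2) -> T3 -> T2) -> T2) -> T1
per-discipline verdicts: ordered ✓ | linear ✓ | affine ✓ | relevant ✓ | unrestricted ✓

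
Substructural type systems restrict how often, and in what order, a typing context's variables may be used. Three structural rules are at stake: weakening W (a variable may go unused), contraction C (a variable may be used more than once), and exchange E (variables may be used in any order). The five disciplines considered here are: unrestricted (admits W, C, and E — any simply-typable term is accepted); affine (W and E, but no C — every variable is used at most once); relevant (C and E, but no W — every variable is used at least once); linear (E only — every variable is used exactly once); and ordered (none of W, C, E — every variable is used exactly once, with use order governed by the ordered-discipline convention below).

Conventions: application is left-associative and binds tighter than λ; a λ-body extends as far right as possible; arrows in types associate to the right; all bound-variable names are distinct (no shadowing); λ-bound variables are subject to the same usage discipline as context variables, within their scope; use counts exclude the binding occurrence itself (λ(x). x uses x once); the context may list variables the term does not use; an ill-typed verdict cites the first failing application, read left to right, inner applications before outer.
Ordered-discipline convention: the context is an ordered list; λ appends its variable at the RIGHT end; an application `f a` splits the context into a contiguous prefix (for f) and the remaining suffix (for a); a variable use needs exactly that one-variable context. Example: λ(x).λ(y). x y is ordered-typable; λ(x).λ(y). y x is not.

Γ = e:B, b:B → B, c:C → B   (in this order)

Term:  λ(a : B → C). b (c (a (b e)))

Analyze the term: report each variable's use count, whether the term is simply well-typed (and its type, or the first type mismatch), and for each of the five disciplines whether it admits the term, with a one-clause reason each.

use counts: e ×1, b ×2, c ×1, a (λ-bound) ×1
order of uses: b, c, a, b, e
typing: the term checks, with type (B → C) → B
ordered: ✗ — repeated use of b ×2
linear: ✗ — repeated use of b ×2
affine: ✗ — repeated use of b ×2
relevant: ✓ — every one of e, b, c, a appears
unrestricted: ✓ — type-checks ((B → C) → B) and nothing is barred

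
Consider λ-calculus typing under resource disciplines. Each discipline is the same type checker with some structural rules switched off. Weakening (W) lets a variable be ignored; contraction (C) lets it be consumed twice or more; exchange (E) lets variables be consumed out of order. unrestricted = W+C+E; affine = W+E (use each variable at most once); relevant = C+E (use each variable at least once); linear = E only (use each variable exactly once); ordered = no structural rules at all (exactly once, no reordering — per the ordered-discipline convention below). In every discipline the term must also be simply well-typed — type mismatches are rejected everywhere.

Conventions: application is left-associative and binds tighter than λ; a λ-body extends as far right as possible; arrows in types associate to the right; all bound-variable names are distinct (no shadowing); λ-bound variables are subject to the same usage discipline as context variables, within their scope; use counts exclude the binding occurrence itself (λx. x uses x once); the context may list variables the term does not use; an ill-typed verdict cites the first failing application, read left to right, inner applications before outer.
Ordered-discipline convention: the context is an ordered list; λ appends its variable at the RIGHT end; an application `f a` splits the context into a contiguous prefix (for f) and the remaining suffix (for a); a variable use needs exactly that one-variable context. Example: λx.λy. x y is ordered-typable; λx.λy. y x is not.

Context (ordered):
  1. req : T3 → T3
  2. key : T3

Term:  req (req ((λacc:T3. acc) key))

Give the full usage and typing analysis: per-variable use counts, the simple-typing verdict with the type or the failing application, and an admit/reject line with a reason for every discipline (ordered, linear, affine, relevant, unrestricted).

counts: req=2; key=1; acc (bound)=1
order of uses: req, req, acc, key
typing: ✓ — T3
ordered ✗ (repeated use of req ×2)
linear ✗ (repeated use of req ×2)
affine ✗ (repeated use of req ×2)
relevant ✓ (req, key, acc: all used, weakening unneeded)
unrestricted ✓ (type-checks (T3) and nothing is barred)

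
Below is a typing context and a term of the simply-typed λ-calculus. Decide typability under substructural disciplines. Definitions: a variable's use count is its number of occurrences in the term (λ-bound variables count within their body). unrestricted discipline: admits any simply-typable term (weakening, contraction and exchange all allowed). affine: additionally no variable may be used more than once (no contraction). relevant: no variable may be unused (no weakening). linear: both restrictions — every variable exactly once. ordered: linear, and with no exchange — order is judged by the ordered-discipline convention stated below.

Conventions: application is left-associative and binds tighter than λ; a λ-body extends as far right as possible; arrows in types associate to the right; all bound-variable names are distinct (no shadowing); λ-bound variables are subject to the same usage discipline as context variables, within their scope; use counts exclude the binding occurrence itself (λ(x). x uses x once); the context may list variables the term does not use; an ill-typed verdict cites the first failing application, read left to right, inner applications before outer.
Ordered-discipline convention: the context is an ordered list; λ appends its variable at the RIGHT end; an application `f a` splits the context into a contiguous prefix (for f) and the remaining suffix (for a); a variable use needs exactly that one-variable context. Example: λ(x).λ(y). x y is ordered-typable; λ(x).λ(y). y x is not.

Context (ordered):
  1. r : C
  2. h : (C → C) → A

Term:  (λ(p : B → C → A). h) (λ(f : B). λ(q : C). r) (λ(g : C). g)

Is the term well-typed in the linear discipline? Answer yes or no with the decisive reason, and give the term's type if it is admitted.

no — a type mismatch blocks all five
usage: r: 1×, h: 1×, p [bound]: 0×, f [bound]: 0×, q [bound]: 0×, g [bound]: 1×
order of uses: h, r, g
typing: ill-typed: argument of type B → C → C where B → C → A is required
all disciplines: ordered ✗, linear ✗, affine ✗, relevant ✗, unrestricted ✗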